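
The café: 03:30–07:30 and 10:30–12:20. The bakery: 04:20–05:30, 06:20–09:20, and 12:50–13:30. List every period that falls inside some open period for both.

04:20–05:30, 06:20–07:30

03:30–07:30 ∩ B → 04:20–05:30, 06:20–07:30.
10:30–12:20 meets no B interval.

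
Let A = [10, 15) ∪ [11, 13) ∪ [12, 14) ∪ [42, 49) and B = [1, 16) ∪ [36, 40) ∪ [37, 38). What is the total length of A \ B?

A, merged: [10, 15), [42, 49).
B, merged: [1, 16), [36, 40).
A \ B = [42, 49).
Total: 7.

7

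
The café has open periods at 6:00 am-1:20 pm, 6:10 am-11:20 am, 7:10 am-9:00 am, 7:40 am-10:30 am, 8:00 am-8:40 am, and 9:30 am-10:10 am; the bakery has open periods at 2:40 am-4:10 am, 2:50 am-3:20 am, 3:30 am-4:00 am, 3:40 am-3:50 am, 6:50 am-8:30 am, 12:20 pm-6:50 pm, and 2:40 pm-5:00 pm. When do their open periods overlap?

A, merged: 6:00 am-1:20 pm.
B, merged: 2:40 am-4:10 am, 6:50 am-8:30 am, 12:20 pm-6:50 pm.
6:00 am-1:20 pm overlaps B on 6:50 am-8:30 am, 12:20 pm-1:20 pm.

6:50 am-8:30 am, 12:20 pm-1:20 pm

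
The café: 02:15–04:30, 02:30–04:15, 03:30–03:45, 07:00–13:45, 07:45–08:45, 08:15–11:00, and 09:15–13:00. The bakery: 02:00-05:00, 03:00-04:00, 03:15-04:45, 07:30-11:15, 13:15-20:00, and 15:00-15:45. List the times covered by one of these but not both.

Merge the first list: 02:15–04:30, 07:00–13:45.
Merge the second list: 02:00–05:00, 07:30–11:15, 13:15–20:00.
A \ B = 07:00–07:30, 11:15–13:15.
B \ A = 02:00–02:15, 04:30–05:00, 13:45–20:00.
Union of the two gives the symmetric difference.

02:00–02:15, 04:30–05:00, 07:00–07:30, 11:15–13:15, 13:45–20:00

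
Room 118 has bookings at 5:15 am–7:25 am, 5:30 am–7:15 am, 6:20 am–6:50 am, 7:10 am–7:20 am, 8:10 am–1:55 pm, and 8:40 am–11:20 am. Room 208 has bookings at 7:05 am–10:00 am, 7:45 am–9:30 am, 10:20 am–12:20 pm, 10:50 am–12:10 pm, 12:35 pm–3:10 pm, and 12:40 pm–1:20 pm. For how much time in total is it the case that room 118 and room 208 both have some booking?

First set merges to 5:15 am–7:25 am, 8:10 am–1:55 pm.
Second set merges to 7:05 am–10:00 am, 10:20 am–12:20 pm, 12:35 pm–3:10 pm.
A ∩ B = 7:05 am–7:25 am, 8:10 am–10:00 am, 10:20 am–12:20 pm, 12:35 pm–1:55 pm.
Total: 20 min + 1 h 50 min + 2 h + 1 h 20 min = 5 h 30 min.

5 h 30 min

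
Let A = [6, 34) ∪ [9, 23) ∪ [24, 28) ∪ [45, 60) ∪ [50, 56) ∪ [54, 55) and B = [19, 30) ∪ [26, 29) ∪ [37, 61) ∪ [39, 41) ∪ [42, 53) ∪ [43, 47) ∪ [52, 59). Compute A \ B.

[6, 19) ∪ [30, 34)

First set merges to [6, 34), [45, 60).
Second set merges to [19, 30), [37, 61).
[6, 34) \ B = [6, 19), [30, 34).
[45, 60): entirely removed.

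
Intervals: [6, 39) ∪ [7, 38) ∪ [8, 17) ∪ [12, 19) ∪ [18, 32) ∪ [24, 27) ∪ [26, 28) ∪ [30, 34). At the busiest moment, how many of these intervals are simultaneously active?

At 26, 5 of the intervals are simultaneously active.
No point has more.

5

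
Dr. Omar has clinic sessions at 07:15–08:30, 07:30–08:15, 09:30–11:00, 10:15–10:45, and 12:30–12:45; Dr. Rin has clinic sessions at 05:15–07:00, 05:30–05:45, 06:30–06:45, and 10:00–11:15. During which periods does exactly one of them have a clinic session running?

05:15–07:00, 07:15–08:30, 09:30–10:00, 11:00–11:15, 12:30–12:45

A, merged: 07:15–08:30, 09:30–11:00, 12:30–12:45.
B, merged: 05:15–07:00, 10:00–11:15.
A but not B: 07:15–08:30, 09:30–10:00, 12:30–12:45.
B but not A: 05:15–07:00, 11:00–11:15.
Combining gives A △ B.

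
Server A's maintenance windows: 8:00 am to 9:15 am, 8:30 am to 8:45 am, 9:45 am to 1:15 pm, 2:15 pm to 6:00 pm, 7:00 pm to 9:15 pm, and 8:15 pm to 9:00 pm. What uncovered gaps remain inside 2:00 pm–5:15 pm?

2:00 pm-2:15 pm

After merging, the occupied span is 8:00 am-9:15 am, 9:45 am-1:15 pm, 2:15 pm-6:00 pm, 7:00 pm-9:15 pm.
Uncovered inside 2:00 pm-5:15 pm: 2:00 pm-2:15 pm.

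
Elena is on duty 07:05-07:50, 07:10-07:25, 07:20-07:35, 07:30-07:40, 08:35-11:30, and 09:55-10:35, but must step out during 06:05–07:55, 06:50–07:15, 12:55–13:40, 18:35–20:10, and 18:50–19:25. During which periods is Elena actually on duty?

08:35-11:30

First set merges to 07:05-07:50, 08:35-11:30.
Second set merges to 06:05-07:55, 12:55-13:40, 18:35-20:10.
07:05-07:50: entirely removed.
08:35-11:30: nothing removed.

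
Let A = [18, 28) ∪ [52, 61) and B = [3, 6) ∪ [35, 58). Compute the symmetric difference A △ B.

[3, 6) ∪ [18, 28) ∪ [35, 52) ∪ [58, 61)

Only in the first: [18, 28), [58, 61).
Only in the second: [3, 6), [35, 52).
Together these are the periods covered by exactly one.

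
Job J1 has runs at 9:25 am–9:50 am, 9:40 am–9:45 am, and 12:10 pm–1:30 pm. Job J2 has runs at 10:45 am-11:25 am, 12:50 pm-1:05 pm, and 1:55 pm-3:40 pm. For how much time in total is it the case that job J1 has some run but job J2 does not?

A, merged: 9:25 am–9:50 am, 12:10 pm–1:30 pm.
A \ B = 9:25 am–9:50 am, 12:10 pm–12:50 pm, 1:05 pm–1:30 pm.
Total: 25 min + 40 min + 25 min = 1 h 30 min.

1 h 30 min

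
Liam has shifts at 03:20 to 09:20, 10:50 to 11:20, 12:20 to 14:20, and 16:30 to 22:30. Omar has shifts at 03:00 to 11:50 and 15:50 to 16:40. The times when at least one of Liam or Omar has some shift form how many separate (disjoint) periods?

3

A ∪ B = 03:00–11:50, 12:20–14:20, 15:50–22:30.
That is 3 disjoint pieces.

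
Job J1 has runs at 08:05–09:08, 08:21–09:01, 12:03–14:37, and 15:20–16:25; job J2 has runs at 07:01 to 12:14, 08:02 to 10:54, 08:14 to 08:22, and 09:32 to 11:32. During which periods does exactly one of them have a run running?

07:01–08:05, 09:08–12:03, 12:14–14:37, 15:20–16:25

First set merges to 08:05–09:08, 12:03–14:37, 15:20–16:25.
Second set merges to 07:01–12:14.
A but not B: 12:14–14:37, 15:20–16:25.
B but not A: 07:01–08:05, 09:08–12:03.
Combining gives A △ B.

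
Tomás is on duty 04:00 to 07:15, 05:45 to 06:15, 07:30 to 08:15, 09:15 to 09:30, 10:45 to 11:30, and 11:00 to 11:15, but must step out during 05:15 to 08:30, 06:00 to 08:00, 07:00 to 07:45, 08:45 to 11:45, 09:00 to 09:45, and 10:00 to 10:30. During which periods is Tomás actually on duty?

04:00–05:15

Merge the first list: 04:00–07:15, 07:30–08:15, 09:15–09:30, 10:45–11:30.
Merge the second list: 05:15–08:30, 08:45–11:45.
04:00–07:15 \ B = 04:00–05:15.
07:30–08:15: entirely removed.
09:15–09:30: entirely removed.
10:45–11:30: entirely removed.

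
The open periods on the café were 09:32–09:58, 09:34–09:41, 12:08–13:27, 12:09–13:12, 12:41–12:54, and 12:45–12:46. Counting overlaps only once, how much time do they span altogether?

Merged: 09:32–09:58, 12:08–13:27.
Lengths: 26 min + 1 h 19 min = 1 h 45 min.

1 h 45 min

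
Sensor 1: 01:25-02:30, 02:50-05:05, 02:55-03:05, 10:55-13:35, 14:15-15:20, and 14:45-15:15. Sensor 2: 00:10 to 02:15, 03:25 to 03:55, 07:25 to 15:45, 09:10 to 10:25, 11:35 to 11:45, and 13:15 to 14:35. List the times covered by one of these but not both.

00:10–01:25, 02:15–02:30, 02:50–03:25, 03:55–05:05, 07:25–10:55, 13:35–14:15, 15:20–15:45

A, merged: 01:25–02:30, 02:50–05:05, 10:55–13:35, 14:15–15:20.
B, merged: 00:10–02:15, 03:25–03:55, 07:25–15:45.
A but not B: 02:15–02:30, 02:50–03:25, 03:55–05:05.
B but not A: 00:10–01:25, 07:25–10:55, 13:35–14:15, 15:20–15:45.
Combining gives A △ B.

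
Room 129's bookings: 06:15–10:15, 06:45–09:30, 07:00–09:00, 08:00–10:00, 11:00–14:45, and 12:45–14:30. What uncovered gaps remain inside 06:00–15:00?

06:00–06:15, 10:15–11:00, 14:45–15:00

Covered (merged): 06:15–10:15, 11:00–14:45.
Complement within 06:00–15:00: 06:00–06:15, 10:15–11:00, 14:45–15:00.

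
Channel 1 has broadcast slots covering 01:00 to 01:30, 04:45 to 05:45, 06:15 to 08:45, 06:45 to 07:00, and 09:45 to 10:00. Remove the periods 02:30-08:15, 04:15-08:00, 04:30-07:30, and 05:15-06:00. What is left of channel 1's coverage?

First set merges to 01:00–01:30, 04:45–05:45, 06:15–08:45, 09:45–10:00.
Second set merges to 02:30–08:15.
01:00–01:30 is untouched.
04:45–05:45 lies entirely inside B → drops out.
06:15–08:45 with B removed leaves 08:15–08:45.
09:45–10:00 is untouched.

01:00–01:30, 08:15–08:45, 09:45–10:00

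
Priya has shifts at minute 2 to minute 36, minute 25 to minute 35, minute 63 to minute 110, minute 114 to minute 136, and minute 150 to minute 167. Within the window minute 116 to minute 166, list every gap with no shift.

minute 136 to minute 150

The merged coverage is minute 2 to minute 36, minute 63 to minute 110, minute 114 to minute 136, minute 150 to minute 167.
Uncovered inside minute 116 to minute 166: minute 136 to minute 150.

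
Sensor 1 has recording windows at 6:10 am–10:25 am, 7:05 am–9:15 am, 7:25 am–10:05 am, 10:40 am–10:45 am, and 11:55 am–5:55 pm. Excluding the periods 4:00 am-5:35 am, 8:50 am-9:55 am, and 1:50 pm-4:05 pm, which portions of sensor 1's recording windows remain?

First set merges to 6:10 am–10:25 am, 10:40 am–10:45 am, 11:55 am–5:55 pm.
6:10 am–10:25 am minus B → 6:10 am–8:50 am, 9:55 am–10:25 am.
10:40 am–10:45 am: no B overlap → unchanged.
11:55 am–5:55 pm minus B → 11:55 am–1:50 pm, 4:05 pm–5:55 pm.

6:10 am–8:50 am, 9:55 am–10:25 am, 10:40 am–10:45 am, 11:55 am–1:50 pm, 4:05 pm–5:55 pm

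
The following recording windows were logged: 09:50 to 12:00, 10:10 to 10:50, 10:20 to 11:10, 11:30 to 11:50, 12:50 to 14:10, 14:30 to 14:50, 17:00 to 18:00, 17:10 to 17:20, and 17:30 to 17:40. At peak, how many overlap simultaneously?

3

At 10:20, 3 of the intervals are simultaneously active.
No point has more.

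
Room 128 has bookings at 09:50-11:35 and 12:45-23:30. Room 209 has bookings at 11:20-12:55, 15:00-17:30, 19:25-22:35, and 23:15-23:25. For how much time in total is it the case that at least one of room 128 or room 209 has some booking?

13 h 40 min

A ∪ B = 09:50-23:30.
Total: 13 h 40 min.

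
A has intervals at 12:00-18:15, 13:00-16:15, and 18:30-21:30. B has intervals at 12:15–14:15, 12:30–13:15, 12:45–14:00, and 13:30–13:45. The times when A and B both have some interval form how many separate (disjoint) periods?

1

Merge the first list: 12:00-18:15, 18:30-21:30.
Merge the second list: 12:15-14:15.
A ∩ B = 12:15-14:15.
That is 1 disjoint piece.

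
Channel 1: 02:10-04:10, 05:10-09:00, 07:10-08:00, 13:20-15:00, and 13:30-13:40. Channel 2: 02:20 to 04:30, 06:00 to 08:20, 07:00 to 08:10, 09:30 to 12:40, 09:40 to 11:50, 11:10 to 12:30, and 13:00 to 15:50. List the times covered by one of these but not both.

A, merged: 02:10–04:10, 05:10–09:00, 13:20–15:00.
B, merged: 02:20–04:30, 06:00–08:20, 09:30–12:40, 13:00–15:50.
Only in the first: 02:10–02:20, 05:10–06:00, 08:20–09:00.
Only in the second: 04:10–04:30, 09:30–12:40, 13:00–13:20, 15:00–15:50.
Together these are the periods covered by exactly one.

02:10–02:20, 04:10–04:30, 05:10–06:00, 08:20–09:00, 09:30–12:40, 13:00–13:20, 15:00–15:50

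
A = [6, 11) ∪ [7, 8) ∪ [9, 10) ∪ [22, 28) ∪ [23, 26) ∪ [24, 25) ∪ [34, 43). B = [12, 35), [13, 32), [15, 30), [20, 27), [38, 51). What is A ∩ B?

[22, 28) ∪ [34, 35) ∪ [38, 43)

Merge the first list: [6, 11), [22, 28), [34, 43).
Merge the second list: [12, 35), [38, 51).
[6, 11) falls entirely outside B.
[22, 28) overlaps B on [22, 28).
[34, 43) overlaps B on [34, 35), [38, 43).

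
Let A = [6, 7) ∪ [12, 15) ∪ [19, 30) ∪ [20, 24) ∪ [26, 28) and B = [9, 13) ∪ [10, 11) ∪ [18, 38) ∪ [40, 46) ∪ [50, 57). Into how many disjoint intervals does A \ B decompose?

2

First set merges to [6, 7), [12, 15), [19, 30).
Second set merges to [9, 13), [18, 38), [40, 46), [50, 57).
A \ B = [6, 7), [13, 15).
That is 2 disjoint pieces.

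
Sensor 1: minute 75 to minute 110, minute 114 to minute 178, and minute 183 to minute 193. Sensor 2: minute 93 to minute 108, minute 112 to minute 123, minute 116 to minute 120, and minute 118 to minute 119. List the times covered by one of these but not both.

B, merged: minute 93 to minute 108, minute 112 to minute 123.
Only in the first: minute 75 to minute 93, minute 108 to minute 110, minute 123 to minute 178, minute 183 to minute 193.
Only in the second: minute 112 to minute 114.
Together these are the periods covered by exactly one.

minute 75 to minute 93, minute 108 to minute 110, minute 112 to minute 114, minute 123 to minute 178, minute 183 to minute 193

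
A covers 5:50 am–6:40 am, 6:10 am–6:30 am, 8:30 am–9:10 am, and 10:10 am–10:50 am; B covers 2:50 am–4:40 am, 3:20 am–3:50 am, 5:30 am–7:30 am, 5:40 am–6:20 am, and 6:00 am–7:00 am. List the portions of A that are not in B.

8:30 am-9:10 am, 10:10 am-10:50 am

A, merged: 5:50 am-6:40 am, 8:30 am-9:10 am, 10:10 am-10:50 am.
B, merged: 2:50 am-4:40 am, 5:30 am-7:30 am.
5:50 am-6:40 am lies entirely inside B → drops out.
8:30 am-9:10 am is untouched.
10:10 am-10:50 am is untouched.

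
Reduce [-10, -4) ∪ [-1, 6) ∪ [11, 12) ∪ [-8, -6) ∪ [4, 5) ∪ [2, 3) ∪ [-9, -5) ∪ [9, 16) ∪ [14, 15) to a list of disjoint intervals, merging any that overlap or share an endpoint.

[-10, -4) ∪ [-1, 6) ∪ [9, 16)

Sort by start: [-10, -4), [-9, -5), [-8, -6), [-1, 6), [2, 3), [4, 5), [9, 16), [11, 12), [14, 15).
[-9, -5) overlaps/touches [-10, -4) → extend to [-10, -4).
[-8, -6) overlaps/touches [-10, -4) → extend to [-10, -4).
[-1, 6) is disjoint → start new block.
[2, 3) overlaps/touches [-1, 6) → extend to [-1, 6).
[4, 5) overlaps/touches [-1, 6) → extend to [-1, 6).
[9, 16) is disjoint → start new block.
[11, 12) overlaps/touches [9, 16) → extend to [9, 16).
[14, 15) overlaps/touches [9, 16) → extend to [9, 16).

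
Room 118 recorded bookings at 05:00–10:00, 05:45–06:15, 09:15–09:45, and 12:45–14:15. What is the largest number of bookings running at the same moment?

Walk the sorted start/end points keeping a running depth.
The depth first hits 2 at 05:45.

2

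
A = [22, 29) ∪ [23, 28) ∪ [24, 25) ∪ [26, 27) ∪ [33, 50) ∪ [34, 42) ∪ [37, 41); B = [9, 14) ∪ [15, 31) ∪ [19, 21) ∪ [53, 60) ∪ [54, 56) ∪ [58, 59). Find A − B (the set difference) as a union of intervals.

[33, 50)

A, merged: [22, 29), [33, 50).
B, merged: [9, 14), [15, 31), [53, 60).
[22, 29) lies entirely inside B → drops out.
[33, 50) is untouched.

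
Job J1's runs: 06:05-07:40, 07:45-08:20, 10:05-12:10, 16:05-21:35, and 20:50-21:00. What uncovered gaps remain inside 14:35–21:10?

14:35–16:05

After merging, the occupied span is 06:05–07:40, 07:45–08:20, 10:05–12:10, 16:05–21:35.
Complement within 14:35–21:10: 14:35–16:05.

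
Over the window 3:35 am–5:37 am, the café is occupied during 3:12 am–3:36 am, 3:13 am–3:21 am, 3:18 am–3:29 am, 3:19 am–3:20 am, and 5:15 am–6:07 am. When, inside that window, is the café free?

3:36 am-5:15 am

The merged coverage is 3:12 am-3:36 am, 5:15 am-6:07 am.
Complement within 3:35 am-5:37 am: 3:36 am-5:15 am.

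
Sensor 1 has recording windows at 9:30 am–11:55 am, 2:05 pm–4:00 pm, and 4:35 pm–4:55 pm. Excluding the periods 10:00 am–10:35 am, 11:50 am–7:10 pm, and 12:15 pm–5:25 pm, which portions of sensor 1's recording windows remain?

9:30 am–10:00 am, 10:35 am–11:50 am

Second set merges to 10:00 am–10:35 am, 11:50 am–7:10 pm.
9:30 am–11:55 am with B removed leaves 9:30 am–10:00 am, 10:35 am–11:50 am.
2:05 pm–4:00 pm lies entirely inside B → drops out.
4:35 pm–4:55 pm lies entirely inside B → drops out.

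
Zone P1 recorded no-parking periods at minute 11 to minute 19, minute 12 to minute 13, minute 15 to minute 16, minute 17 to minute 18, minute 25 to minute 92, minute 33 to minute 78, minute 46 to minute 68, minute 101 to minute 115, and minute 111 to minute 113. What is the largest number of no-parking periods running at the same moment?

At minute 46, 3 of the intervals are simultaneously active.
No point has more.

3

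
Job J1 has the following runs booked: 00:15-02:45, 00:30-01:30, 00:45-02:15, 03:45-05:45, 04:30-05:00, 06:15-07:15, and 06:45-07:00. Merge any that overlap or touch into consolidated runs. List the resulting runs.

00:15–02:45, 03:45–05:45, 06:15–07:15

00:30–01:30 overlaps/touches 00:15–02:45 → extend to 00:15–02:45.
00:45–02:15 overlaps/touches 00:15–02:45 → extend to 00:15–02:45.
03:45–05:45 is disjoint → start new block.
04:30–05:00 overlaps/touches 03:45–05:45 → extend to 03:45–05:45.
06:15–07:15 is disjoint → start new block.
06:45–07:00 overlaps/touches 06:15–07:15 → extend to 06:15–07:15.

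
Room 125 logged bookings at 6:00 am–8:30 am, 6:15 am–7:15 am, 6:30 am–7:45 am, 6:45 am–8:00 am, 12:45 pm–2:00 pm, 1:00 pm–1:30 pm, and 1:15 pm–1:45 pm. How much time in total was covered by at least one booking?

3 h 45 min

Merged: 6:00 am–8:30 am, 12:45 pm–2:00 pm.
Lengths: 2 h 30 min + 1 h 15 min = 3 h 45 min.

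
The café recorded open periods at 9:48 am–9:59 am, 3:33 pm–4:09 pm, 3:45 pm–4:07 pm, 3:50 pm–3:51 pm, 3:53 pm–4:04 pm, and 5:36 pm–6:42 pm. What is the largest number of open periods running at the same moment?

Sweep endpoints in order; track running count of active intervals.
Peak of 3 reached at 3:50 pm.

3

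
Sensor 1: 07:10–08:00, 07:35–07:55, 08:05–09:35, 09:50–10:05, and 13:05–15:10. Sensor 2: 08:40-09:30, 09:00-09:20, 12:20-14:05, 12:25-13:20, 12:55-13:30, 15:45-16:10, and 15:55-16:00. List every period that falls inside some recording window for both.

08:40–09:30, 13:05–14:05

First set merges to 07:10–08:00, 08:05–09:35, 09:50–10:05, 13:05–15:10.
Second set merges to 08:40–09:30, 12:20–14:05, 15:45–16:10.
07:10–08:00 falls entirely outside B.
08:05–09:35 overlaps B on 08:40–09:30.
09:50–10:05 falls entirely outside B.
13:05–15:10 overlaps B on 13:05–14:05.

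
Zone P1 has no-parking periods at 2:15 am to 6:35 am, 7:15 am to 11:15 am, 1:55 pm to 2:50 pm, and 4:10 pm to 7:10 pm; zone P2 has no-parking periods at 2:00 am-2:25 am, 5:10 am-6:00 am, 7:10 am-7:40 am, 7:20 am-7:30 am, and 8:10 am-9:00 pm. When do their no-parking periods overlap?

Merge the second list: 2:00 am–2:25 am, 5:10 am–6:00 am, 7:10 am–7:40 am, 8:10 am–9:00 pm.
2:15 am–6:35 am ∩ B → 2:15 am–2:25 am, 5:10 am–6:00 am.
7:15 am–11:15 am ∩ B → 7:15 am–7:40 am, 8:10 am–11:15 am.
1:55 pm–2:50 pm ∩ B → 1:55 pm–2:50 pm.
4:10 pm–7:10 pm ∩ B → 4:10 pm–7:10 pm.

2:15 am–2:25 am, 5:10 am–6:00 am, 7:15 am–7:40 am, 8:10 am–11:15 am, 1:55 pm–2:50 pm, 4:10 pm–7:10 pm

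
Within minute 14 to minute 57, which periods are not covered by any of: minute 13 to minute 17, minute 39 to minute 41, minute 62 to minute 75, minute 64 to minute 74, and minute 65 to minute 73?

The merged coverage is minute 13 to minute 17, minute 39 to minute 41, minute 62 to minute 75.
Complement within minute 14 to minute 57: minute 17 to minute 39, minute 41 to minute 57.

minute 17 to minute 39, minute 41 to minute 57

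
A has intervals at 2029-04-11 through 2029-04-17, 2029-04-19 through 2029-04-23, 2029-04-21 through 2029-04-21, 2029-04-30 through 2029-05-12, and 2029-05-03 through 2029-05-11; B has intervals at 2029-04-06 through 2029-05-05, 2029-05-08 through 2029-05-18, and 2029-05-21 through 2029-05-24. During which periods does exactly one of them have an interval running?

2029-04-06 through 2029-04-10, 2029-04-18 through 2029-04-18, 2029-04-24 through 2029-04-29, 2029-05-06 through 2029-05-07, 2029-05-13 through 2029-05-18, 2029-05-21 through 2029-05-24

A, merged: 2029-04-11 through 2029-04-17, 2029-04-19 through 2029-04-23, 2029-04-30 through 2029-05-12.
A \ B = 2029-05-06 through 2029-05-07.
B \ A = 2029-04-06 through 2029-04-10, 2029-04-18 through 2029-04-18, 2029-04-24 through 2029-04-29, 2029-05-13 through 2029-05-18, 2029-05-21 through 2029-05-24.
Union of the two gives the symmetric difference.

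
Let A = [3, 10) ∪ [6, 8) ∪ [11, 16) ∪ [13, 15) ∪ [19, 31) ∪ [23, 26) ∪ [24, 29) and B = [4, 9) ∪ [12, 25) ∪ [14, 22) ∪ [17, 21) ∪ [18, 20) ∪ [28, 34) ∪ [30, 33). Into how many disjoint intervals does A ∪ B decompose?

2

First set merges to [3, 10), [11, 16), [19, 31).
Second set merges to [4, 9), [12, 25), [28, 34).
A ∪ B = [3, 10), [11, 34).
That is 2 disjoint pieces.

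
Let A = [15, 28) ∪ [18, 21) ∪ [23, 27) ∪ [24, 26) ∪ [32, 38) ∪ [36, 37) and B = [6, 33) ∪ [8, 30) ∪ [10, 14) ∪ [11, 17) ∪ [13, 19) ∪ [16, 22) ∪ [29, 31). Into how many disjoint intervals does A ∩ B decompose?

A, merged: [15, 28), [32, 38).
B, merged: [6, 33).
A ∩ B = [15, 28), [32, 33).
That is 2 disjoint pieces.

2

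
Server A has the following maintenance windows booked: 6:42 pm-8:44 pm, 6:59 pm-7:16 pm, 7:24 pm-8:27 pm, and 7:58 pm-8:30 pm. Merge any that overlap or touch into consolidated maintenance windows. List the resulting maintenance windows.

6:42 pm–8:44 pm

6:59 pm–7:16 pm overlaps/touches 6:42 pm–8:44 pm → extend to 6:42 pm–8:44 pm.
7:24 pm–8:27 pm overlaps/touches 6:42 pm–8:44 pm → extend to 6:42 pm–8:44 pm.
7:58 pm–8:30 pm overlaps/touches 6:42 pm–8:44 pm → extend to 6:42 pm–8:44 pm.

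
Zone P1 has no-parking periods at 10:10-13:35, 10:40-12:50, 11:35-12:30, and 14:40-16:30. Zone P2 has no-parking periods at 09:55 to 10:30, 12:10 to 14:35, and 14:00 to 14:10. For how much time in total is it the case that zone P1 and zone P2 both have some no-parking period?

First set merges to 10:10–13:35, 14:40–16:30.
Second set merges to 09:55–10:30, 12:10–14:35.
A ∩ B = 10:10–10:30, 12:10–13:35.
Total: 20 min + 1 h 25 min = 1 h 45 min.

1 h 45 min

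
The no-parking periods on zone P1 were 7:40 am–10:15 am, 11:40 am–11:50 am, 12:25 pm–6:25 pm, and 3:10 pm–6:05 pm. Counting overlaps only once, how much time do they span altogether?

Merged: 7:40 am-10:15 am, 11:40 am-11:50 am, 12:25 pm-6:25 pm.
Lengths: 2 h 35 min + 10 min + 6 h = 8 h 45 min.

8 h 45 min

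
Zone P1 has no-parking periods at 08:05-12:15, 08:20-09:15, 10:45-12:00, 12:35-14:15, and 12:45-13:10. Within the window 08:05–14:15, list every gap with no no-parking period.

12:15–12:35

Covered (merged): 08:05–12:15, 12:35–14:15.
Gaps within 08:05–14:15: 12:15–12:35.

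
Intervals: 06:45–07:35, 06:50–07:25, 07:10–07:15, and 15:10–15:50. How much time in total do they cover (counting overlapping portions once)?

Merged: 06:45–07:35, 15:10–15:50.
Lengths: 50 min + 40 min = 1 h 30 min.

1 h 30 min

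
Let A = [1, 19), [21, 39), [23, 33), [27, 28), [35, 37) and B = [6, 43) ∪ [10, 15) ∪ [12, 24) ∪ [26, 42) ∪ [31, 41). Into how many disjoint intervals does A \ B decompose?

1

A, merged: [1, 19), [21, 39).
B, merged: [6, 43).
A \ B = [1, 6).
That is 1 disjoint piece.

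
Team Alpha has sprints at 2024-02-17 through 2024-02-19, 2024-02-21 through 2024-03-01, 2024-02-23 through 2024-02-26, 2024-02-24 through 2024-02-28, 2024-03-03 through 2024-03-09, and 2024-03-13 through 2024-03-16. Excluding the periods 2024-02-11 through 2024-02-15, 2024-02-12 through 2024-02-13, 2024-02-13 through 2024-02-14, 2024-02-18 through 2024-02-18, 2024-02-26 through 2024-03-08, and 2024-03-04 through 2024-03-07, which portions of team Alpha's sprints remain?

2024-02-17 through 2024-02-17, 2024-02-19 through 2024-02-19, 2024-02-21 through 2024-02-25, 2024-03-09 through 2024-03-09, 2024-03-13 through 2024-03-16

Merge the first list: 2024-02-17 through 2024-02-19, 2024-02-21 through 2024-03-01, 2024-03-03 through 2024-03-09, 2024-03-13 through 2024-03-16.
Merge the second list: 2024-02-11 through 2024-02-15, 2024-02-18 through 2024-02-18, 2024-02-26 through 2024-03-08.
2024-02-17 through 2024-02-19 with B removed leaves 2024-02-17 through 2024-02-17, 2024-02-19 through 2024-02-19.
2024-02-21 through 2024-03-01 with B removed leaves 2024-02-21 through 2024-02-25.
2024-03-03 through 2024-03-09 with B removed leaves 2024-03-09 through 2024-03-09.
2024-03-13 through 2024-03-16 is untouched.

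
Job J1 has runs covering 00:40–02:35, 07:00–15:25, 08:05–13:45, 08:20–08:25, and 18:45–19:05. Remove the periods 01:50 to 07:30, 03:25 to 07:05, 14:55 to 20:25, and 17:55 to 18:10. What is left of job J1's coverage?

Merge the first list: 00:40-02:35, 07:00-15:25, 18:45-19:05.
Merge the second list: 01:50-07:30, 14:55-20:25.
00:40-02:35 minus B → 00:40-01:50.
07:00-15:25 minus B → 07:30-14:55.
18:45-19:05: fully covered by B → removed.

00:40-01:50, 07:30-14:55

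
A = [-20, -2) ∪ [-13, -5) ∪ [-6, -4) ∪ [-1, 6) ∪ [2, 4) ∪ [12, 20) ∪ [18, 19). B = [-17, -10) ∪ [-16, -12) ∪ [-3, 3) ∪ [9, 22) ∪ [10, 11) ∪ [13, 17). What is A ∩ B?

[-17, -10) ∪ [-3, -2) ∪ [-1, 3) ∪ [12, 20)

A, merged: [-20, -2), [-1, 6), [12, 20).
B, merged: [-17, -10), [-3, 3), [9, 22).
[-20, -2) meets the second set on [-17, -10), [-3, -2).
[-1, 6) meets the second set on [-1, 3).
[12, 20) meets the second set on [12, 20).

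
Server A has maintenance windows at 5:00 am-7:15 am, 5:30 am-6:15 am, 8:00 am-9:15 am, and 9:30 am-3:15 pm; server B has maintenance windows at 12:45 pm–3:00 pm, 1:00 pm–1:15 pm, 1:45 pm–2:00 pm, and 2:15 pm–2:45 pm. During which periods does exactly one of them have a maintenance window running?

5:00 am–7:15 am, 8:00 am–9:15 am, 9:30 am–12:45 pm, 3:00 pm–3:15 pm

First set merges to 5:00 am–7:15 am, 8:00 am–9:15 am, 9:30 am–3:15 pm.
Second set merges to 12:45 pm–3:00 pm.
Only in the first: 5:00 am–7:15 am, 8:00 am–9:15 am, 9:30 am–12:45 pm, 3:00 pm–3:15 pm.
Only in the second: none.
Together these are the periods covered by exactly one.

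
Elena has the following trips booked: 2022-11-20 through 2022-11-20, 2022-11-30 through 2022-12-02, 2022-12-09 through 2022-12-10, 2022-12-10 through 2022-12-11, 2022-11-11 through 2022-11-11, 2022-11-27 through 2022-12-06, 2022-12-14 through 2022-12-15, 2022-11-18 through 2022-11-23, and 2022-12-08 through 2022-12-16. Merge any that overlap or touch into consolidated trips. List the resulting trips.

Sort by start: 2022-11-11 through 2022-11-11, 2022-11-18 through 2022-11-23, 2022-11-20 through 2022-11-20, 2022-11-27 through 2022-12-06, 2022-11-30 through 2022-12-02, 2022-12-08 through 2022-12-16, 2022-12-09 through 2022-12-10, 2022-12-10 through 2022-12-11, 2022-12-14 through 2022-12-15.
2022-11-18 through 2022-11-23 is disjoint → start new block.
2022-11-20 through 2022-11-20 overlaps/touches 2022-11-18 through 2022-11-23 → extend to 2022-11-18 through 2022-11-23.
2022-11-27 through 2022-12-06 is disjoint → start new block.
2022-11-30 through 2022-12-02 overlaps/touches 2022-11-27 through 2022-12-06 → extend to 2022-11-27 through 2022-12-06.
2022-12-08 through 2022-12-16 is disjoint → start new block.
2022-12-09 through 2022-12-10 overlaps/touches 2022-12-08 through 2022-12-16 → extend to 2022-12-08 through 2022-12-16.
2022-12-10 through 2022-12-11 overlaps/touches 2022-12-08 through 2022-12-16 → extend to 2022-12-08 through 2022-12-16.
2022-12-14 through 2022-12-15 overlaps/touches 2022-12-08 through 2022-12-16 → extend to 2022-12-08 through 2022-12-16.

2022-11-11 through 2022-11-11, 2022-11-18 through 2022-11-23, 2022-11-27 through 2022-12-06, 2022-12-08 through 2022-12-16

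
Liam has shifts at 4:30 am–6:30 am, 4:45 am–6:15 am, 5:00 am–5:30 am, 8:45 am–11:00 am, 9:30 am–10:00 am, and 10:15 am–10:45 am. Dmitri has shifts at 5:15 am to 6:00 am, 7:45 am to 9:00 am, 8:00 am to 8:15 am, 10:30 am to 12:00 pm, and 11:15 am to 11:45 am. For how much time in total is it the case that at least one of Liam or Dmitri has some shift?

6 h 15 min

A, merged: 4:30 am–6:30 am, 8:45 am–11:00 am.
B, merged: 5:15 am–6:00 am, 7:45 am–9:00 am, 10:30 am–12:00 pm.
A ∪ B = 4:30 am–6:30 am, 7:45 am–12:00 pm.
Total: 2 h + 4 h 15 min = 6 h 15 min.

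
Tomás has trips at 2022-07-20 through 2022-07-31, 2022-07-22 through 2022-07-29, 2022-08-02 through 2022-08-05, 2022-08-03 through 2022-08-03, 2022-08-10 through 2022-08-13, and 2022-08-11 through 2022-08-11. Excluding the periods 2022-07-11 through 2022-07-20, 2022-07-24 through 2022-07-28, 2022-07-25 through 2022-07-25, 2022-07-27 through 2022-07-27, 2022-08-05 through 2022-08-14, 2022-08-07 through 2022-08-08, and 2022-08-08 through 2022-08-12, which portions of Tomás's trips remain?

2022-07-21 through 2022-07-23, 2022-07-29 through 2022-07-31, 2022-08-02 through 2022-08-04

First set merges to 2022-07-20 through 2022-07-31, 2022-08-02 through 2022-08-05, 2022-08-10 through 2022-08-13.
Second set merges to 2022-07-11 through 2022-07-20, 2022-07-24 through 2022-07-28, 2022-08-05 through 2022-08-14.
2022-07-20 through 2022-07-31 minus B → 2022-07-21 through 2022-07-23, 2022-07-29 through 2022-07-31.
2022-08-02 through 2022-08-05 minus B → 2022-08-02 through 2022-08-04.
2022-08-10 through 2022-08-13: fully covered by B → removed.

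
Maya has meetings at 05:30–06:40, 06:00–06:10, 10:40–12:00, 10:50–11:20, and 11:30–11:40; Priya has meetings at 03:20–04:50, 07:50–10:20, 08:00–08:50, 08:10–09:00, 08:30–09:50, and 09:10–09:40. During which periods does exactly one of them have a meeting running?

A, merged: 05:30-06:40, 10:40-12:00.
B, merged: 03:20-04:50, 07:50-10:20.
A but not B: 05:30-06:40, 10:40-12:00.
B but not A: 03:20-04:50, 07:50-10:20.
Combining gives A △ B.

03:20-04:50, 05:30-06:40, 07:50-10:20, 10:40-12:00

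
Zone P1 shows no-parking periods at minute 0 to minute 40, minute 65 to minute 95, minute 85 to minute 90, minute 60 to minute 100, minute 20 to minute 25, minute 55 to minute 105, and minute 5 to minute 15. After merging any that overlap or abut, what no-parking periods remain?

Sort by start: minute 0 to minute 40, minute 5 to minute 15, minute 20 to minute 25, minute 55 to minute 105, minute 60 to minute 100, minute 65 to minute 95, minute 85 to minute 90.
minute 5 to minute 15 overlaps/touches minute 0 to minute 40 → extend to minute 0 to minute 40.
minute 20 to minute 25 overlaps/touches minute 0 to minute 40 → extend to minute 0 to minute 40.
minute 55 to minute 105 is disjoint → start new block.
minute 60 to minute 100 overlaps/touches minute 55 to minute 105 → extend to minute 55 to minute 105.
minute 65 to minute 95 overlaps/touches minute 55 to minute 105 → extend to minute 55 to minute 105.
minute 85 to minute 90 overlaps/touches minute 55 to minute 105 → extend to minute 55 to minute 105.

minute 0 to minute 40, minute 55 to minute 105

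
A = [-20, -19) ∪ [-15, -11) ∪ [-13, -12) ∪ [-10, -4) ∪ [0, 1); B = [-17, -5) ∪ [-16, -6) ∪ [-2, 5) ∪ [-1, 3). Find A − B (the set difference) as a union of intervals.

A, merged: [-20, -19), [-15, -11), [-10, -4), [0, 1).
B, merged: [-17, -5), [-2, 5).
[-20, -19): nothing removed.
[-15, -11): entirely removed.
[-10, -4) \ B = [-5, -4).
[0, 1): entirely removed.

[-20, -19) ∪ [-5, -4)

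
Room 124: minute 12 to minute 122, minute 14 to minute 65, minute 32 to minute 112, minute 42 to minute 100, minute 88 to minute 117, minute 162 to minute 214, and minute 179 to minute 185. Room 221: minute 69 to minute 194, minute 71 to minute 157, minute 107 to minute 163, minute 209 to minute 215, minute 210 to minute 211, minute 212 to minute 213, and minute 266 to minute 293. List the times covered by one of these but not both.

Merge the first list: minute 12 to minute 122, minute 162 to minute 214.
Merge the second list: minute 69 to minute 194, minute 209 to minute 215, minute 266 to minute 293.
A \ B = minute 12 to minute 69, minute 194 to minute 209.
B \ A = minute 122 to minute 162, minute 214 to minute 215, minute 266 to minute 293.
Union of the two gives the symmetric difference.

minute 12 to minute 69, minute 122 to minute 162, minute 194 to minute 209, minute 214 to minute 215, minute 266 to minute 293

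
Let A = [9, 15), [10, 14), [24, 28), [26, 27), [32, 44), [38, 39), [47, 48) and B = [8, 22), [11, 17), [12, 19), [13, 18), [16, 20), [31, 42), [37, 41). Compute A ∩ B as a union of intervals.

A, merged: [9, 15), [24, 28), [32, 44), [47, 48).
B, merged: [8, 22), [31, 42).
[9, 15) overlaps B on [9, 15).
[24, 28) falls entirely outside B.
[32, 44) overlaps B on [32, 42).
[47, 48) falls entirely outside B.

[9, 15) ∪ [32, 42)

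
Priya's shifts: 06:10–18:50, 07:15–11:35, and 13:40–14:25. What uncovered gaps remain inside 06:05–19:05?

06:05–06:10, 18:50–19:05

The merged coverage is 06:10–18:50.
Uncovered inside 06:05–19:05: 06:05–06:10, 18:50–19:05.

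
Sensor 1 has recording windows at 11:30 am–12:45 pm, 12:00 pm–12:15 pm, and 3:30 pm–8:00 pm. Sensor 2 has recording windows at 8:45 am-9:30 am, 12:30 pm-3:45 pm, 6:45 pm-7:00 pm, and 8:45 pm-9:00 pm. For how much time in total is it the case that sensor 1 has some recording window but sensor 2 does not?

5 h

First set merges to 11:30 am–12:45 pm, 3:30 pm–8:00 pm.
A \ B = 11:30 am–12:30 pm, 3:45 pm–6:45 pm, 7:00 pm–8:00 pm.
Total: 1 h + 3 h + 1 h = 5 h.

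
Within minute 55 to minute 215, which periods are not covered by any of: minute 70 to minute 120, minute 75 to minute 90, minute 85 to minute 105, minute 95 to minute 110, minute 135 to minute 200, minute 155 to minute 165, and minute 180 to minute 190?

The merged coverage is minute 70 to minute 120, minute 135 to minute 200.
Uncovered inside minute 55 to minute 215: minute 55 to minute 70, minute 120 to minute 135, minute 200 to minute 215.

minute 55 to minute 70, minute 120 to minute 135, minute 200 to minute 215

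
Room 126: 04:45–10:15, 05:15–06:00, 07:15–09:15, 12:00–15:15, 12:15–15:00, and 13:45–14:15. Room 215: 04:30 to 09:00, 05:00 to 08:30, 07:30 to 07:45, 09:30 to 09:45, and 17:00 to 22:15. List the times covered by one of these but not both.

04:30–04:45, 09:00–09:30, 09:45–10:15, 12:00–15:15, 17:00–22:15

A, merged: 04:45–10:15, 12:00–15:15.
B, merged: 04:30–09:00, 09:30–09:45, 17:00–22:15.
A \ B = 09:00–09:30, 09:45–10:15, 12:00–15:15.
B \ A = 04:30–04:45, 17:00–22:15.
Union of the two gives the symmetric difference.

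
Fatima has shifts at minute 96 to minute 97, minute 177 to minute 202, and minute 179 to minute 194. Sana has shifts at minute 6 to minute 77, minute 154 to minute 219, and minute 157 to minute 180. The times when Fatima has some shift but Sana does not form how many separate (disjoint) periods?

1

A, merged: minute 96 to minute 97, minute 177 to minute 202.
B, merged: minute 6 to minute 77, minute 154 to minute 219.
A \ B = minute 96 to minute 97.
That is 1 disjoint piece.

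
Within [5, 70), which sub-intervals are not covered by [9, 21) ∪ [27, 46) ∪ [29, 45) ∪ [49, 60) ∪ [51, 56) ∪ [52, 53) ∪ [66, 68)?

Covered (merged): [9, 21), [27, 46), [49, 60), [66, 68).
Uncovered inside [5, 70): [5, 9), [21, 27), [46, 49), [60, 66), [68, 70).

[5, 9) ∪ [21, 27) ∪ [46, 49) ∪ [60, 66) ∪ [68, 70)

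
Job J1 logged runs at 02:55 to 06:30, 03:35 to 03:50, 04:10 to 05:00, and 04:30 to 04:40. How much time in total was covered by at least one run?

Merged: 02:55–06:30.
Length: 3 h 35 min.

3 h 35 min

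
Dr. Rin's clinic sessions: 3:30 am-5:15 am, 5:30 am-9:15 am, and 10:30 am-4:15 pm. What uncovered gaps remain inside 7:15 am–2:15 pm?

9:15 am–10:30 am

The merged coverage is 3:30 am–5:15 am, 5:30 am–9:15 am, 10:30 am–4:15 pm.
Uncovered inside 7:15 am–2:15 pm: 9:15 am–10:30 am.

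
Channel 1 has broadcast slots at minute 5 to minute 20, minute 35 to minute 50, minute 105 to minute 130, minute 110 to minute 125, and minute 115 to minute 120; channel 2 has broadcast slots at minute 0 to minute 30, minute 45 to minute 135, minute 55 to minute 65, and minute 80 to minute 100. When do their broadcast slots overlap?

minute 5 to minute 20, minute 45 to minute 50, minute 105 to minute 130

Merge the first list: minute 5 to minute 20, minute 35 to minute 50, minute 105 to minute 130.
Merge the second list: minute 0 to minute 30, minute 45 to minute 135.
minute 5 to minute 20 ∩ B → minute 5 to minute 20.
minute 35 to minute 50 ∩ B → minute 45 to minute 50.
minute 105 to minute 130 ∩ B → minute 105 to minute 130.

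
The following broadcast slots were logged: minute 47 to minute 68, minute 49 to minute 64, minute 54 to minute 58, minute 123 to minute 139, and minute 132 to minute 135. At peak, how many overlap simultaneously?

Sweep endpoints in order; track running count of active intervals.
Peak of 3 reached at minute 54.

3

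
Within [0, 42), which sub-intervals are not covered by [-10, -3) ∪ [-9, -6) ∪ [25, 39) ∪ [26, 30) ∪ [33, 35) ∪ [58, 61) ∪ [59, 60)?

Covered (merged): [-10, -3), [25, 39), [58, 61).
Uncovered inside [0, 42): [0, 25), [39, 42).

[0, 25) ∪ [39, 42)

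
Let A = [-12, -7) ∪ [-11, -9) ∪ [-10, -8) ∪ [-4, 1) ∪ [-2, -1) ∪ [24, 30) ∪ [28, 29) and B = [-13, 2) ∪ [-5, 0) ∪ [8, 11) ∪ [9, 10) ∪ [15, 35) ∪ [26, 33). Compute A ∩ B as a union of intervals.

A, merged: [-12, -7), [-4, 1), [24, 30).
B, merged: [-13, 2), [8, 11), [15, 35).
[-12, -7) ∩ B → [-12, -7).
[-4, 1) ∩ B → [-4, 1).
[24, 30) ∩ B → [24, 30).

[-12, -7) ∪ [-4, 1) ∪ [24, 30)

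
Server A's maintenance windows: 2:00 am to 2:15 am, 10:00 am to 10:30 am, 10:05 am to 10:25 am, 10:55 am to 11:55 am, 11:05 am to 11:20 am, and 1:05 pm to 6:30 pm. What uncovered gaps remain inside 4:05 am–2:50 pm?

4:05 am–10:00 am, 10:30 am–10:55 am, 11:55 am–1:05 pm

Covered (merged): 2:00 am–2:15 am, 10:00 am–10:30 am, 10:55 am–11:55 am, 1:05 pm–6:30 pm.
Gaps within 4:05 am–2:50 pm: 4:05 am–10:00 am, 10:30 am–10:55 am, 11:55 am–1:05 pm.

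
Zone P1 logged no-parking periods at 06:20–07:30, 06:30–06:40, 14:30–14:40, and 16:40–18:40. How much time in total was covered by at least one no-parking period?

Merged: 06:20–07:30, 14:30–14:40, 16:40–18:40.
Lengths: 1 h 10 min + 10 min + 2 h = 3 h 20 min.

3 h 20 min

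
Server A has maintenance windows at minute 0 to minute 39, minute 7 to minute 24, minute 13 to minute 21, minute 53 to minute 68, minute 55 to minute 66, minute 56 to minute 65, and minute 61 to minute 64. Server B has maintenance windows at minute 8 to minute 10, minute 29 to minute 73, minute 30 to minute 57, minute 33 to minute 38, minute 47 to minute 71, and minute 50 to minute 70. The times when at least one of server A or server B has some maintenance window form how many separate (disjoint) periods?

First set merges to minute 0 to minute 39, minute 53 to minute 68.
Second set merges to minute 8 to minute 10, minute 29 to minute 73.
A ∪ B = minute 0 to minute 73.
That is 1 disjoint piece.

1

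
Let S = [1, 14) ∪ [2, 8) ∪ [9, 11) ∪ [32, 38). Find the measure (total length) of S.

Merged: [1, 14), [32, 38).
Lengths: 13 + 6 = 19.

19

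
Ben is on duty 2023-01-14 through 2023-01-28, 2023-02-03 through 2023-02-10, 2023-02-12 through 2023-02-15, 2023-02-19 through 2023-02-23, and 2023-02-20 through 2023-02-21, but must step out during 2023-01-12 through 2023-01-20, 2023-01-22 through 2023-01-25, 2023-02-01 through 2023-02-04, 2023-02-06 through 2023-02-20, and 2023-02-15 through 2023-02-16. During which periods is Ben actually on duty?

First set merges to 2023-01-14 through 2023-01-28, 2023-02-03 through 2023-02-10, 2023-02-12 through 2023-02-15, 2023-02-19 through 2023-02-23.
Second set merges to 2023-01-12 through 2023-01-20, 2023-01-22 through 2023-01-25, 2023-02-01 through 2023-02-04, 2023-02-06 through 2023-02-20.
2023-01-14 through 2023-01-28 \ B = 2023-01-21 through 2023-01-21, 2023-01-26 through 2023-01-28.
2023-02-03 through 2023-02-10 \ B = 2023-02-05 through 2023-02-05.
2023-02-12 through 2023-02-15: entirely removed.
2023-02-19 through 2023-02-23 \ B = 2023-02-21 through 2023-02-23.

2023-01-21 through 2023-01-21, 2023-01-26 through 2023-01-28, 2023-02-05 through 2023-02-05, 2023-02-21 through 2023-02-23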